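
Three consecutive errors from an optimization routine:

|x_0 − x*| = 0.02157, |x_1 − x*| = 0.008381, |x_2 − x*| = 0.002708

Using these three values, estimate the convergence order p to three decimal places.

1.195

p ≈ ln(|x_2 − x*|/|x_1 − x*|) / ln(|x_1 − x*|/|x_0 − x*|)
  = ln(0.002708/0.008381) / ln(0.008381/0.02157)
  = ln(0.323112) / ln(0.388549)
  = -1.129756 / -0.945336 ≈ 1.195084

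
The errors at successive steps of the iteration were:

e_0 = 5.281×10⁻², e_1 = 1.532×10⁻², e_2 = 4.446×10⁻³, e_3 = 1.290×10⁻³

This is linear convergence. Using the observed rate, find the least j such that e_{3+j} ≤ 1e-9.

12

Rate ρ ≈ e_3/e_2 = 1.290×10⁻³/4.446×10⁻³ = 0.2901.
After j more steps, e_{3+j} ≈ 1.290×10⁻³·ρ^j; need ρ^j ≤ 1e-9/1.290×10⁻³ = 7.75194e-07.
j ≥ ln(7.75194e-07)/ln(0.2901) = -14.0702/-1.23753 = 11.370.
So 12 more iterations are needed.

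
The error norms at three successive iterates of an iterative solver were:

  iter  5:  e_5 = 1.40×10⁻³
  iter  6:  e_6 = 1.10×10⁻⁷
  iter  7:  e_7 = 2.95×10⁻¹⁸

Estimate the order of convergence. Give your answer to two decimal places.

2.58

p ≈ ln(e_7/e_6) / ln(e_6/e_5)
  = ln(2.95×10⁻¹⁸/1.10×10⁻⁷) / ln(1.10×10⁻⁷/1.40×10⁻³)
  = ln(2.68182e-11) / ln(7.85714e-05)
  = -24.34194 / -9.45150 ≈ 2.57546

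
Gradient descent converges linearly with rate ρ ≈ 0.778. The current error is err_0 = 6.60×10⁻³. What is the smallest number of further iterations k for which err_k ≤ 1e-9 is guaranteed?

After k steps, err_k ≈ 6.60×10⁻³·0.778^k.
Need 0.778^k ≤ 1e-9/6.60×10⁻³ = 1.51515e-07.
k ≥ ln(1.51515e-07)/ln(0.778) = -15.7026/-0.25103 = 62.553.
Smallest integer k = 63.

63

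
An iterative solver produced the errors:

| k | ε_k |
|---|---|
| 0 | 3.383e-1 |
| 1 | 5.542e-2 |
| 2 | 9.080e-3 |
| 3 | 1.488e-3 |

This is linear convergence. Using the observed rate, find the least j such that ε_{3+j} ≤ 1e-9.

Rate ρ ≈ ε_3/ε_2 = 1.488e-3/9.080e-3 = 0.1639.
After j more steps, ε_{3+j} ≈ 1.488e-3·ρ^j; need ρ^j ≤ 1e-9/1.488e-3 = 6.72043e-07.
j ≥ ln(6.72043e-07)/ln(0.1639) = -14.2129/-1.80850 = 7.859.
So 8 more iterations are needed.

8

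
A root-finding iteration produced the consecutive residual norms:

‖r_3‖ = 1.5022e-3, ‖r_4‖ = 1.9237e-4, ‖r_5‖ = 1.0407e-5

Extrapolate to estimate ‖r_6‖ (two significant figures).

1.7e-7

First estimate the order: p ≈ ln(‖r_5‖/‖r_4‖) / ln(‖r_4‖/‖r_3‖) = ln(1.0407e-5/1.9237e-4)/ln(1.9237e-4/1.5022e-3) = ln(0.0540989)/ln(0.128059) ≈ 1.4193.
Then ‖r_6‖ ≈ ‖r_5‖·(‖r_5‖/‖r_4‖)^p = 1.0407e-5·(0.0540989)^1.4193 = 1.0407e-5·0.0159226 ≈ 1.657e-07.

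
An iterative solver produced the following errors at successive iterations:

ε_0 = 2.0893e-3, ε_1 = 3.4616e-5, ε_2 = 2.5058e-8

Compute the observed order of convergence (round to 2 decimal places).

p ≈ ln(ε_2/ε_1) / ln(ε_1/ε_0)
  = ln(2.5058e-8/3.4616e-5) / ln(3.4616e-5/2.0893e-3)
  = ln(0.000723885) / ln(0.0165682)
  = -7.23088 / -4.10027 ≈ 1.76351

1.76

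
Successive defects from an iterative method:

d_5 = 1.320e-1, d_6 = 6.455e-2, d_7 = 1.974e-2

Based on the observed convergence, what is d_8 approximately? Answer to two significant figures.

First estimate the order: p ≈ ln(d_7/d_6) / ln(d_6/d_5) = ln(1.974e-2/6.455e-2)/ln(6.455e-2/1.320e-1) = ln(0.305809)/ln(0.489015) ≈ 1.6562.
Then d_8 ≈ d_7·(d_7/d_6)^p = 1.974e-2·(0.305809)^1.6562 = 1.974e-2·0.140541 ≈ 0.002774.

2.8e-3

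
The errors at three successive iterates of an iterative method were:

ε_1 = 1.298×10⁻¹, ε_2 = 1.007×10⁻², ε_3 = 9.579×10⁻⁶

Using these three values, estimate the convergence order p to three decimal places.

2.722

p ≈ ln(ε_3/ε_2) / ln(ε_2/ε_1)
  = ln(9.579×10⁻⁶/1.007×10⁻²) / ln(1.007×10⁻²/1.298×10⁻¹)
  = ln(0.000951241) / ln(0.0775809)
  = -6.957743 / -2.556434 ≈ 2.721660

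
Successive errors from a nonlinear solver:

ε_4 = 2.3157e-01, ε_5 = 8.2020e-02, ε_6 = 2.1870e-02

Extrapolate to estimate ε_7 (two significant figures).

First estimate the order: p ≈ ln(ε_6/ε_5) / ln(ε_5/ε_4) = ln(2.1870e-02/8.2020e-02)/ln(8.2020e-02/2.3157e-01) = ln(0.266642)/ln(0.354191) ≈ 1.2736.
Then ε_7 ≈ ε_6·(ε_6/ε_5)^p = 2.1870e-02·(0.266642)^1.2736 = 2.1870e-02·0.185722 ≈ 0.004062.

4.1e-3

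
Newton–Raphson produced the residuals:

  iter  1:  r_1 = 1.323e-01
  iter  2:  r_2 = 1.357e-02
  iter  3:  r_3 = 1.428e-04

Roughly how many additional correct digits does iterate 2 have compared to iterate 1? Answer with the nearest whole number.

Digits gained ≈ log₁₀(r_1/r_2) = log₁₀(1.323e-01/1.357e-02) = log₁₀(9.74945) ≈ 0.989.

1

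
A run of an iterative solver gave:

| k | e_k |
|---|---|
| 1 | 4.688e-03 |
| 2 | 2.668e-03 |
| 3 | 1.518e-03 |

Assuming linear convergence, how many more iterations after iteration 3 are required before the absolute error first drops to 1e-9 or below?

26

Rate ρ ≈ e_3/e_2 = 1.518e-03/2.668e-03 = 0.5690.
After j more steps, e_{3+j} ≈ 1.518e-03·ρ^j; need ρ^j ≤ 1e-9/1.518e-03 = 6.58762e-07.
j ≥ ln(6.58762e-07)/ln(0.5690) = -14.2329/-0.56387 = 25.241.
So 26 more iterations are needed.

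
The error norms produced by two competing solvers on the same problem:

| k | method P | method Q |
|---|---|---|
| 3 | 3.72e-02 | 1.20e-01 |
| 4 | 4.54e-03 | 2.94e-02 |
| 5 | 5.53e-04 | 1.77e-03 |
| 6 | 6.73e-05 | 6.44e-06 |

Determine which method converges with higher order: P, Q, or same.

Method P: p ≈ ln(6.73e-05/5.53e-04)/ln(5.53e-04/4.54e-03) ≈ 1.00.
Method Q: p ≈ ln(6.44e-06/1.77e-03)/ln(1.77e-03/2.94e-02) ≈ 2.00.
Method Q has the higher order (≈2.0 vs ≈1.0).

Q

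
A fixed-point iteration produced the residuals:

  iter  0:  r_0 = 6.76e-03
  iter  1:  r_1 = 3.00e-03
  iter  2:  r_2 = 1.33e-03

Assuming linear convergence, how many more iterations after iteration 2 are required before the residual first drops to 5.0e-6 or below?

7

Rate ρ ≈ r_2/r_1 = 1.33e-03/3.00e-03 = 0.4433.
After j more steps, r_{2+j} ≈ 1.33e-03·ρ^j; need ρ^j ≤ 5.0e-6/1.33e-03 = 0.0037594.
j ≥ ln(0.0037594)/ln(0.4433) = -5.5835/-0.81351 = 6.863.
So 7 more iterations are needed.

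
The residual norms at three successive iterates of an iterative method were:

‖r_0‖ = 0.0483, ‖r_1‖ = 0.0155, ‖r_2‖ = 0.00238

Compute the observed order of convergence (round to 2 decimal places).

p ≈ ln(‖r_2‖/‖r_1‖) / ln(‖r_1‖/‖r_0‖)
  = ln(0.00238/0.0155) / ln(0.0155/0.0483)
  = ln(0.153548) / ln(0.320911)
  = -1.87374 / -1.13659 ≈ 1.64856

1.65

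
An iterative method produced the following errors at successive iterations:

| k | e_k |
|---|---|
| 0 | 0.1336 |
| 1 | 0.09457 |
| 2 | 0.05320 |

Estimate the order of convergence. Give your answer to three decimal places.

1.665

p ≈ ln(e_2/e_1) / ln(e_1/e_0)
  = ln(0.05320/0.09457) / ln(0.09457/0.1336)
  = ln(0.562546) / ln(0.707859)
  = -0.575282 / -0.345510 ≈ 1.665023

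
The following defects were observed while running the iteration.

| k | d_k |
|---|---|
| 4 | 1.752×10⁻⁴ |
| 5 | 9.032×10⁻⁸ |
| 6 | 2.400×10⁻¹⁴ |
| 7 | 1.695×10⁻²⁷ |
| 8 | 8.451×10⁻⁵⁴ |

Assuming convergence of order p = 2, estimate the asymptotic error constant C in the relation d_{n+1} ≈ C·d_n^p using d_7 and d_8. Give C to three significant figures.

2.94

C ≈ d_8 / d_7^2
  = 8.451×10⁻⁵⁴ / (1.695×10⁻²⁷)^2
  = 8.451×10⁻⁵⁴ / 2.87303e-54 ≈ 2.9415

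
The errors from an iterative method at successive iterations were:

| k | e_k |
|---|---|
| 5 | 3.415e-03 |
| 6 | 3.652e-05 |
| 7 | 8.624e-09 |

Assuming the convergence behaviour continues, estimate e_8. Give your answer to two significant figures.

First estimate the order: p ≈ ln(e_7/e_6) / ln(e_6/e_5) = ln(8.624e-09/3.652e-05)/ln(3.652e-05/3.415e-03) = ln(0.000236145)/ln(0.010694) ≈ 1.8402.
Then e_8 ≈ e_7·(e_7/e_6)^p = 8.624e-09·(0.000236145)^1.8402 = 8.624e-09·2.11799e-07 ≈ 1.827e-15.

1.8e-15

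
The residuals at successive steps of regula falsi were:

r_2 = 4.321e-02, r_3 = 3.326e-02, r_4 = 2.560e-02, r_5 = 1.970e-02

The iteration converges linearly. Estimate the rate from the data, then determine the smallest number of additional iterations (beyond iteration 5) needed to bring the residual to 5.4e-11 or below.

76

Rate ρ ≈ r_5/r_4 = 1.970e-02/2.560e-02 = 0.7695.
After j more steps, r_{5+j} ≈ 1.970e-02·ρ^j; need ρ^j ≤ 5.4e-11/1.970e-02 = 2.74112e-09.
j ≥ ln(2.74112e-09)/ln(0.7695) = -19.7149/-0.26201 = 75.245.
So 76 more iterations are needed.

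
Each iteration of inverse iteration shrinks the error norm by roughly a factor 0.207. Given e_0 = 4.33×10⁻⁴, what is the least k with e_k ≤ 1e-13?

After k steps, e_k ≈ 4.33×10⁻⁴·0.207^k.
Need 0.207^k ≤ 1e-13/4.33×10⁻⁴ = 2.30947e-10.
k ≥ ln(2.30947e-10)/ln(0.207) = -22.1888/-1.57504 = 14.088.
Smallest integer k = 15.

15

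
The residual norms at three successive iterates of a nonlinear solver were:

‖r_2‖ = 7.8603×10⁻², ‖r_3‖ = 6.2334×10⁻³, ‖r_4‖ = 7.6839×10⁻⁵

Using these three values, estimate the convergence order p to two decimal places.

1.73

p ≈ ln(‖r_4‖/‖r_3‖) / ln(‖r_3‖/‖r_2‖)
  = ln(7.6839×10⁻⁵/6.2334×10⁻³) / ln(6.2334×10⁻³/7.8603×10⁻²)
  = ln(0.012327) / ln(0.0793023)
  = -4.39596 / -2.53449 ≈ 1.73446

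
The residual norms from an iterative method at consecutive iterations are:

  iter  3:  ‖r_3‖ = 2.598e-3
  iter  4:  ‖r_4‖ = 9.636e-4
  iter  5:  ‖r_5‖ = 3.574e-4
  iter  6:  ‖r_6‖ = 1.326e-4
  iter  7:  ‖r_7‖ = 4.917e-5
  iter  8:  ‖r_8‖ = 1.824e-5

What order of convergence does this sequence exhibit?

1

Consecutive ratios: ‖r_8‖/‖r_7‖ = 1.824e-5/4.917e-5 = 0.370958, ‖r_7‖/‖r_6‖ = 4.917e-5/1.326e-4 = 0.370814.
p ≈ ln(0.370958)/ln(0.370814) = -0.9917/-0.9921 ≈ 1.00.
So the convergence is linear (order 1).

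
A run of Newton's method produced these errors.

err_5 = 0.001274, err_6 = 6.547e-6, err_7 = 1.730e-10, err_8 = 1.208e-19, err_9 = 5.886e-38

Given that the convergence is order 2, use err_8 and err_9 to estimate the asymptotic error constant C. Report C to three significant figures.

4.03

C ≈ err_9 / err_8^2
  = 5.886e-38 / (1.208e-19)^2
  = 5.886e-38 / 1.45926e-38 ≈ 4.0335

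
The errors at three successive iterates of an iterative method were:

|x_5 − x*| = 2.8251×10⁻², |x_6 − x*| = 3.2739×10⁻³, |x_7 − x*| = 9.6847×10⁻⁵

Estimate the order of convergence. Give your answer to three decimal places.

p ≈ ln(|x_7 − x*|/|x_6 − x*|) / ln(|x_6 − x*|/|x_5 − x*|)
  = ln(9.6847×10⁻⁵/3.2739×10⁻³) / ln(3.2739×10⁻³/2.8251×10⁻²)
  = ln(0.0295815) / ln(0.115886)
  = -3.520606 / -2.155148 ≈ 1.633580

1.634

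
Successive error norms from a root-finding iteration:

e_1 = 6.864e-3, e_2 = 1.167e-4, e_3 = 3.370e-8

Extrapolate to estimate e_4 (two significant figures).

2.8e-15

First estimate the order: p ≈ ln(e_3/e_2) / ln(e_2/e_1) = ln(3.370e-8/1.167e-4)/ln(1.167e-4/6.864e-3) = ln(0.000288775)/ln(0.0170017) ≈ 2.0002.
Then e_4 ≈ e_3·(e_3/e_2)^p = 3.370e-8·(0.000288775)^2.0002 = 3.370e-8·8.32552e-08 ≈ 2.806e-15.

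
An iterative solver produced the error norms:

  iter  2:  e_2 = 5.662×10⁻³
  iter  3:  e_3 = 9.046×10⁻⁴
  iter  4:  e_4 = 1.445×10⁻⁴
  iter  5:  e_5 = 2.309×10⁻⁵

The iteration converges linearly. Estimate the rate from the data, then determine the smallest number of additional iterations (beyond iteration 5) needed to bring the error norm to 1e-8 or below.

5

Rate ρ ≈ e_5/e_4 = 2.309×10⁻⁵/1.445×10⁻⁴ = 0.1598.
After j more steps, e_{5+j} ≈ 2.309×10⁻⁵·ρ^j; need ρ^j ≤ 1e-8/2.309×10⁻⁵ = 0.000433088.
j ≥ ln(0.000433088)/ln(0.1598) = -7.7446/-1.83383 = 4.223.
So 5 more iterations are needed.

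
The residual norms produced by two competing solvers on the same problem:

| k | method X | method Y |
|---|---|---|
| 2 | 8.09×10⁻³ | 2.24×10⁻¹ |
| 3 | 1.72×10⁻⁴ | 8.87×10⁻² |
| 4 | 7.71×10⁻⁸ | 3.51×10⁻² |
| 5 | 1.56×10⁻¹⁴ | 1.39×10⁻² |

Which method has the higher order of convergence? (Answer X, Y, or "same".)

Method X: p ≈ ln(1.56×10⁻¹⁴/7.71×10⁻⁸)/ln(7.71×10⁻⁸/1.72×10⁻⁴) ≈ 2.00.
Method Y: p ≈ ln(1.39×10⁻²/3.51×10⁻²)/ln(3.51×10⁻²/8.87×10⁻²) ≈ 1.00.
Method X has the higher order (≈2.0 vs ≈1.0).

X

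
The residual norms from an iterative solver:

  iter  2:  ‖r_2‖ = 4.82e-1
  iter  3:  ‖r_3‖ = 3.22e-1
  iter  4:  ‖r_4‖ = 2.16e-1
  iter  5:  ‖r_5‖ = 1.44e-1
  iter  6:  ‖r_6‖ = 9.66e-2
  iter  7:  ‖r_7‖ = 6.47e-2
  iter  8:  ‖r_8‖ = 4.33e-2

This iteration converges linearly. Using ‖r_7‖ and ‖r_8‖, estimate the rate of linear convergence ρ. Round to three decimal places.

ρ ≈ ‖r_8‖/‖r_7‖ = 4.33e-2/6.47e-2 = 0.66924

0.669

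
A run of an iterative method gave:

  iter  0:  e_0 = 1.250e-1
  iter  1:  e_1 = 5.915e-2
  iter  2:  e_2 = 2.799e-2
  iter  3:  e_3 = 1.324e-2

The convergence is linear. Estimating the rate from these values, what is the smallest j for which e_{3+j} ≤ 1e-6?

Rate ρ ≈ e_3/e_2 = 1.324e-2/2.799e-2 = 0.4730.
After j more steps, e_{3+j} ≈ 1.324e-2·ρ^j; need ρ^j ≤ 1e-6/1.324e-2 = 7.55287e-05.
j ≥ ln(7.55287e-05)/ln(0.4730) = -9.4910/-0.74866 = 12.677.
So 13 more iterations are needed.

13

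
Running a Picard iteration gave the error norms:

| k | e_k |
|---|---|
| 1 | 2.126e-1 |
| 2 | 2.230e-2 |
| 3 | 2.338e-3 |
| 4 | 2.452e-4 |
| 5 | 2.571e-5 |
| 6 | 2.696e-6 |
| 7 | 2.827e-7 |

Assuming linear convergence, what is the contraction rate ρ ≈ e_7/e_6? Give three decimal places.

ρ ≈ e_7/e_6 = 2.827e-7/2.696e-6 = 0.10486

0.105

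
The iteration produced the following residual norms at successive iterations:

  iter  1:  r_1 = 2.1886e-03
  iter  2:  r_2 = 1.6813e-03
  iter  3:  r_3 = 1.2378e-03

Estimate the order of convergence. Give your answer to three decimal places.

1.161

p ≈ ln(r_3/r_2) / ln(r_2/r_1)
  = ln(1.2378e-03/1.6813e-03) / ln(1.6813e-03/2.1886e-03)
  = ln(0.736216) / ln(0.768208)
  = -0.306232 / -0.263695 ≈ 1.161311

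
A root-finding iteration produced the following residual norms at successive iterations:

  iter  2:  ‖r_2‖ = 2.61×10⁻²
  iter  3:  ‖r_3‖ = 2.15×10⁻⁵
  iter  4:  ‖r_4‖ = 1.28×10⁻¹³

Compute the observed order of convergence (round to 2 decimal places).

2.67

p ≈ ln(‖r_4‖/‖r_3‖) / ln(‖r_3‖/‖r_2‖)
  = ln(1.28×10⁻¹³/2.15×10⁻⁵) / ln(2.15×10⁻⁵/2.61×10⁻²)
  = ln(5.95349e-09) / ln(0.000823755)
  = -18.93929 / -7.10164 ≈ 2.66689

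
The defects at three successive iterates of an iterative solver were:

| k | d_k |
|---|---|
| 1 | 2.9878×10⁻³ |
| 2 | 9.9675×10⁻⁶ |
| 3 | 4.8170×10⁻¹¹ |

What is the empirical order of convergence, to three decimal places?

2.146

p ≈ ln(d_3/d_2) / ln(d_2/d_1)
  = ln(4.8170×10⁻¹¹/9.9675×10⁻⁶) / ln(9.9675×10⁻⁶/2.9878×10⁻³)
  = ln(4.83271e-06) / ln(0.00333607)
  = -12.240103 / -5.702962 ≈ 2.146271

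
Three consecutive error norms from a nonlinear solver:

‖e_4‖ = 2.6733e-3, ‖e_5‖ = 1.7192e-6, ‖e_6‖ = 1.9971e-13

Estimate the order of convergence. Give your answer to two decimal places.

p ≈ ln(‖e_6‖/‖e_5‖) / ln(‖e_5‖/‖e_4‖)
  = ln(1.9971e-13/1.7192e-6) / ln(1.7192e-6/2.6733e-3)
  = ln(1.16164e-07) / ln(0.0006431)
  = -15.96826 / -7.34921 ≈ 2.17279

2.17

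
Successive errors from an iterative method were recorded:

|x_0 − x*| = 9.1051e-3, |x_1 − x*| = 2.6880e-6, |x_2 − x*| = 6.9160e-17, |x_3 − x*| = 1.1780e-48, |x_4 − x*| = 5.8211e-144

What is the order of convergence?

3

Consecutive ratios: |x_4 − x*|/|x_3 − x*| = 5.8211e-144/1.1780e-48 = 4.94151e-96, |x_3 − x*|/|x_2 − x*| = 1.1780e-48/6.9160e-17 = 1.7033e-32.
p ≈ ln(4.94151e-96)/ln(1.7033e-32) = -219.4505/-73.1502 ≈ 3.00.
So the convergence is cubic (order 3).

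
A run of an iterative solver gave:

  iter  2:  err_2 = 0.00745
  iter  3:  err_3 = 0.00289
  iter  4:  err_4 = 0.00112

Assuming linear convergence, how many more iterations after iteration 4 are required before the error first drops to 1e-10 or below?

18

Rate ρ ≈ err_4/err_3 = 0.00112/0.00289 = 0.3875.
After j more steps, err_{4+j} ≈ 0.00112·ρ^j; need ρ^j ≤ 1e-10/0.00112 = 8.92857e-08.
j ≥ ln(8.92857e-08)/ln(0.3875) = -16.2314/-0.94804 = 17.121.
So 18 more iterations are needed.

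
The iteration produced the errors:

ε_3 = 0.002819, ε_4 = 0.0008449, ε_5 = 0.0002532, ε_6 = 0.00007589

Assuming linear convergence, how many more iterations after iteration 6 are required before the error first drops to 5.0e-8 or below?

Rate ρ ≈ ε_6/ε_5 = 0.00007589/0.0002532 = 0.2997.
After j more steps, ε_{6+j} ≈ 0.00007589·ρ^j; need ρ^j ≤ 5.0e-8/0.00007589 = 0.000658848.
j ≥ ln(0.000658848)/ln(0.2997) = -7.3250/-1.20497 = 6.079.
So 7 more iterations are needed.

7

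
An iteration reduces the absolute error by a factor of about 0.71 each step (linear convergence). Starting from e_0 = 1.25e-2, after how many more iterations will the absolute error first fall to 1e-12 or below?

68

After k steps, e_k ≈ 1.25e-2·0.71^k.
Need 0.71^k ≤ 1e-12/1.25e-2 = 8e-11.
k ≥ ln(8e-11)/ln(0.71) = -23.2490/-0.34249 = 67.882.
Smallest integer k = 68.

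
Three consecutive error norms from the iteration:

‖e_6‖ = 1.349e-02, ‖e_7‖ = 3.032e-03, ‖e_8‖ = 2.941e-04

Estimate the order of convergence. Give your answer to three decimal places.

1.563

p ≈ ln(‖e_8‖/‖e_7‖) / ln(‖e_7‖/‖e_6‖)
  = ln(2.941e-04/3.032e-03) / ln(3.032e-03/1.349e-02)
  = ln(0.0969987) / ln(0.224759)
  = -2.333058 / -1.492727 ≈ 1.562950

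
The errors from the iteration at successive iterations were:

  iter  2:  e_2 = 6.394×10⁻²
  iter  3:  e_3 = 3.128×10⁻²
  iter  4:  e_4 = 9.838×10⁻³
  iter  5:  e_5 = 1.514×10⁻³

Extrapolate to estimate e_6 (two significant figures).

First estimate the order: p ≈ ln(e_5/e_4) / ln(e_4/e_3) = ln(1.514×10⁻³/9.838×10⁻³)/ln(9.838×10⁻³/3.128×10⁻²) = ln(0.153893)/ln(0.314514) ≈ 1.6179.
Then e_6 ≈ e_5·(e_5/e_4)^p = 1.514×10⁻³·(0.153893)^1.6179 = 1.514×10⁻³·0.0484174 ≈ 7.33e-05.

7.3e-5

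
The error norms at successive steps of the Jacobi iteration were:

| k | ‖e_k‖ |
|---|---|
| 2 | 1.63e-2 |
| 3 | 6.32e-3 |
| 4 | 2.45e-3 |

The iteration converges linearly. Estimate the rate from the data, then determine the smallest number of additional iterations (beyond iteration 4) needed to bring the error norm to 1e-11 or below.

Rate ρ ≈ ‖e_4‖/‖e_3‖ = 2.45e-3/6.32e-3 = 0.3877.
After j more steps, ‖e_{4+j}‖ ≈ 2.45e-3·ρ^j; need ρ^j ≤ 1e-11/2.45e-3 = 4.08163e-09.
j ≥ ln(4.08163e-09)/ln(0.3877) = -19.3168/-0.94752 = 20.387.
So 21 more iterations are needed.

21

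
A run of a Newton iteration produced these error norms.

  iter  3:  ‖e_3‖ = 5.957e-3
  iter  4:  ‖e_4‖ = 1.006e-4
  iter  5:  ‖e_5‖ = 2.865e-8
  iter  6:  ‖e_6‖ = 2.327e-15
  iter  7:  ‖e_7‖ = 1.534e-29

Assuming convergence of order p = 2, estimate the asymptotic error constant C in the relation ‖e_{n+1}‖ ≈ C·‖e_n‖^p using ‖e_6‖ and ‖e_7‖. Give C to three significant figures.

C ≈ ‖e_7‖ / ‖e_6‖^2
  = 1.534e-29 / (2.327e-15)^2
  = 1.534e-29 / 5.41493e-30 ≈ 2.8329

2.83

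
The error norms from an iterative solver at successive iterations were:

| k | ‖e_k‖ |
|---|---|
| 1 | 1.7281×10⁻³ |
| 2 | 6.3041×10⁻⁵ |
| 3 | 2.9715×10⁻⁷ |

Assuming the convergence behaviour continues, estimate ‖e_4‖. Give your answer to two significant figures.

5.1e-11

First estimate the order: p ≈ ln(‖e_3‖/‖e_2‖) / ln(‖e_2‖/‖e_1‖) = ln(2.9715×10⁻⁷/6.3041×10⁻⁵)/ln(6.3041×10⁻⁵/1.7281×10⁻³) = ln(0.0047136)/ln(0.0364799) ≈ 1.6180.
Then ‖e_4‖ ≈ ‖e_3‖·(‖e_3‖/‖e_2‖)^p = 2.9715×10⁻⁷·(0.0047136)^1.6180 = 2.9715×10⁻⁷·0.000171983 ≈ 5.11e-11.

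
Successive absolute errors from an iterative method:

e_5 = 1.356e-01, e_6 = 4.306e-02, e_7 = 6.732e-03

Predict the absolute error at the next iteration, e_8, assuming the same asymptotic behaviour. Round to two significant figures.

First estimate the order: p ≈ ln(e_7/e_6) / ln(e_6/e_5) = ln(6.732e-03/4.306e-02)/ln(4.306e-02/1.356e-01) = ln(0.15634)/ln(0.317552) ≈ 1.6177.
Then e_8 ≈ e_7·(e_7/e_6)^p = 6.732e-03·(0.15634)^1.6177 = 6.732e-03·0.0496875 ≈ 0.0003345.

3.3e-4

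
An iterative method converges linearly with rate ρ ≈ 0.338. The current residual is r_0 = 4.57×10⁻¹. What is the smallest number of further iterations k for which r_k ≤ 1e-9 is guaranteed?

19

After k steps, r_k ≈ 4.57×10⁻¹·0.338^k.
Need 0.338^k ≤ 1e-9/4.57×10⁻¹ = 2.18818e-09.
k ≥ ln(2.18818e-09)/ln(0.338) = -19.9402/-1.08471 = 18.383.
Smallest integer k = 19.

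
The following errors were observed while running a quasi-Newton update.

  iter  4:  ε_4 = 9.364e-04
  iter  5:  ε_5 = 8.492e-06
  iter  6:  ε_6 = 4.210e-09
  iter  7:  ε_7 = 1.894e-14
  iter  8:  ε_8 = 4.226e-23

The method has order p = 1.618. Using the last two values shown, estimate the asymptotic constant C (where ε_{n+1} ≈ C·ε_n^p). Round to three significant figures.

C ≈ ε_8 / ε_7^1.618
  = 4.226e-23 / (1.894e-14)^1.618
  = 4.226e-23 / 6.26327e-23 ≈ 0.67473

0.675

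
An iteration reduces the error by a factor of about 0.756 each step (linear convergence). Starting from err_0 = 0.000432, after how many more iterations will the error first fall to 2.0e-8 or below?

After k steps, err_k ≈ 0.000432·0.756^k.
Need 0.756^k ≤ 2.0e-8/0.000432 = 4.62963e-05.
k ≥ ln(4.62963e-05)/ln(0.756) = -9.9804/-0.27971 = 35.681.
Smallest integer k = 36.

36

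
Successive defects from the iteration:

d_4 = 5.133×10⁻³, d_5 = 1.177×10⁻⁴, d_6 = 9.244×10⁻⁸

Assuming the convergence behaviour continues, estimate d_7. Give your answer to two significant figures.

1.2e-13

First estimate the order: p ≈ ln(d_6/d_5) / ln(d_5/d_4) = ln(9.244×10⁻⁸/1.177×10⁻⁴)/ln(1.177×10⁻⁴/5.133×10⁻³) = ln(0.000785387)/ln(0.0229301) ≈ 1.8937.
Then d_7 ≈ d_6·(d_6/d_5)^p = 9.244×10⁻⁸·(0.000785387)^1.8937 = 9.244×10⁻⁸·1.31892e-06 ≈ 1.219e-13.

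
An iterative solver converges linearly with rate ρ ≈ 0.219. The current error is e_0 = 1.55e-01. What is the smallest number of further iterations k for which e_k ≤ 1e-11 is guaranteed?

After k steps, e_k ≈ 1.55e-01·0.219^k.
Need 0.219^k ≤ 1e-11/1.55e-01 = 6.45161e-11.
k ≥ ln(6.45161e-11)/ln(0.219) = -23.4641/-1.51868 = 15.450.
Smallest integer k = 16.

16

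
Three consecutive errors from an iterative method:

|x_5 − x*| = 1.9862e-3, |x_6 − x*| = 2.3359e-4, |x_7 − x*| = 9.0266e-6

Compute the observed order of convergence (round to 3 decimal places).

p ≈ ln(|x_7 − x*|/|x_6 − x*|) / ln(|x_6 − x*|/|x_5 − x*|)
  = ln(9.0266e-6/2.3359e-4) / ln(2.3359e-4/1.9862e-3)
  = ln(0.0386429) / ln(0.117606)
  = -3.253392 / -2.140415 ≈ 1.519982

1.520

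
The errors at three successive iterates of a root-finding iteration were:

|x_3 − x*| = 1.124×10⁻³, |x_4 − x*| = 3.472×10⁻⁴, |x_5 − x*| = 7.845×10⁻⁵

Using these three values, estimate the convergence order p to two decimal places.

1.27

p ≈ ln(|x_5 − x*|/|x_4 − x*|) / ln(|x_4 − x*|/|x_3 − x*|)
  = ln(7.845×10⁻⁵/3.472×10⁻⁴) / ln(3.472×10⁻⁴/1.124×10⁻³)
  = ln(0.22595) / ln(0.308897)
  = -1.48744 / -1.17475 ≈ 1.26618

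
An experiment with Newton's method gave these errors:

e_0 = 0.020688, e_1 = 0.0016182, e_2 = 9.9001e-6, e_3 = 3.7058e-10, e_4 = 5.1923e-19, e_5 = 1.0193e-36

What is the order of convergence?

Consecutive ratios: e_5/e_4 = 1.0193e-36/5.1923e-19 = 1.9631e-18, e_4/e_3 = 5.1923e-19/3.7058e-10 = 1.40113e-09.
p ≈ ln(1.9631e-18)/ln(1.40113e-09) = -40.7720/-20.3860 ≈ 2.00.
So the convergence is quadratic (order 2).

2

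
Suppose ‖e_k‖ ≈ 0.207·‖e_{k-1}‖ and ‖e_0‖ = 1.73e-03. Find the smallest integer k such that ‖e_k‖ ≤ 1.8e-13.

After k steps, ‖e_k‖ ≈ 1.73e-03·0.207^k.
Need 0.207^k ≤ 1.8e-13/1.73e-03 = 1.04046e-10.
k ≥ ln(1.04046e-10)/ln(0.207) = -22.9862/-1.57504 = 14.594.
Smallest integer k = 15.

15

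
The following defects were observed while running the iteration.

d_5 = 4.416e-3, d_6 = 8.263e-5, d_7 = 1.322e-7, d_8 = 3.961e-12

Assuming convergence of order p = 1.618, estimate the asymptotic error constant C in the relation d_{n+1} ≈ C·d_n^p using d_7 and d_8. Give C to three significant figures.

C ≈ d_8 / d_7^1.618
  = 3.961e-12 / (1.322e-7)^1.618
  = 3.961e-12 / 7.41571e-12 ≈ 0.53414

0.534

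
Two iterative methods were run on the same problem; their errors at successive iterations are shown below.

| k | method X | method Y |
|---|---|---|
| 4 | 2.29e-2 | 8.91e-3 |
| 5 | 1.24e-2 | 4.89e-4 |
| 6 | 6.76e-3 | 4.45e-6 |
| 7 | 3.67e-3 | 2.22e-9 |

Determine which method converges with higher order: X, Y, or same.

Y

Method X: p ≈ ln(3.67e-3/6.76e-3)/ln(6.76e-3/1.24e-2) ≈ 1.01.
Method Y: p ≈ ln(2.22e-9/4.45e-6)/ln(4.45e-6/4.89e-4) ≈ 1.62.
Method Y has the higher order (≈1.6 vs ≈1.0).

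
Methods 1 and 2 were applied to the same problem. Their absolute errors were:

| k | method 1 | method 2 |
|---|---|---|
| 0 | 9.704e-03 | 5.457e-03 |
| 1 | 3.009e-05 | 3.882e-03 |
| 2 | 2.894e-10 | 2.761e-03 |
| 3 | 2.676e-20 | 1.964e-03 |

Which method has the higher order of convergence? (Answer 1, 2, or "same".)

1

Method 1: p ≈ ln(2.676e-20/2.894e-10)/ln(2.894e-10/3.009e-05) ≈ 2.00.
Method 2: p ≈ ln(1.964e-03/2.761e-03)/ln(2.761e-03/3.882e-03) ≈ 1.00.
Method 1 has the higher order (≈2.0 vs ≈1.0).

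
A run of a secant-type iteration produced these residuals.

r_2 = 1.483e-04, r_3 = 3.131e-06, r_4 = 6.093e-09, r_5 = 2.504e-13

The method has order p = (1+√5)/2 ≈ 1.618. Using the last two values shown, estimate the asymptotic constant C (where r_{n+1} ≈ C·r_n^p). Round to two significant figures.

4.9

C ≈ r_5 / r_4^1.618
  = 2.504e-13 / (6.093e-09)^1.618
  = 2.504e-13 / 5.10337e-14 ≈ 4.9066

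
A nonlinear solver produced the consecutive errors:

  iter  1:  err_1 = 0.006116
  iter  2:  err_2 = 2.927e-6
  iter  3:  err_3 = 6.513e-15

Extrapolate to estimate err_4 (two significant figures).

First estimate the order: p ≈ ln(err_3/err_2) / ln(err_2/err_1) = ln(6.513e-15/2.927e-6)/ln(2.927e-6/0.006116) = ln(2.22515e-09)/ln(0.000478581) ≈ 2.6062.
Then err_4 ≈ err_3·(err_3/err_2)^p = 6.513e-15·(2.22515e-09)^2.6062 = 6.513e-15·2.81506e-23 ≈ 1.833e-37.

1.8e-37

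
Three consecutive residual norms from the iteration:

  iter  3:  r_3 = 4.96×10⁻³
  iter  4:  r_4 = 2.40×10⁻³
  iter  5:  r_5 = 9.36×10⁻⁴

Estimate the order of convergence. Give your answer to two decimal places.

p ≈ ln(r_5/r_4) / ln(r_4/r_3)
  = ln(9.36×10⁻⁴/2.40×10⁻³) / ln(2.40×10⁻³/4.96×10⁻³)
  = ln(0.39) / ln(0.483871)
  = -0.94161 / -0.72594 ≈ 1.29709

1.30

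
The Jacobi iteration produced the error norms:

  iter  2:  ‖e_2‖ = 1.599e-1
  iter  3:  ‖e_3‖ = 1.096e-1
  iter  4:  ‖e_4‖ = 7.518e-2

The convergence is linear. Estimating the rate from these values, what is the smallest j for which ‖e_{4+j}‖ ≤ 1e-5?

24

Rate ρ ≈ ‖e_4‖/‖e_3‖ = 7.518e-2/1.096e-1 = 0.6859.
After j more steps, ‖e_{4+j}‖ ≈ 7.518e-2·ρ^j; need ρ^j ≤ 1e-5/7.518e-2 = 0.000133014.
j ≥ ln(0.000133014)/ln(0.6859) = -8.9251/-0.37702 = 23.673.
So 24 more iterations are needed.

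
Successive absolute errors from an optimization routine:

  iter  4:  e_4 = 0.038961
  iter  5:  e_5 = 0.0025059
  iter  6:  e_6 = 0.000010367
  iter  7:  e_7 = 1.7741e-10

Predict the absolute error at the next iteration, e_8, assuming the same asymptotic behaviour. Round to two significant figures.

First estimate the order: p ≈ ln(e_7/e_6) / ln(e_6/e_5) = ln(1.7741e-10/0.000010367)/ln(0.000010367/0.0025059) = ln(1.7113e-05)/ln(0.00413704) ≈ 2.0000.
Then e_8 ≈ e_7·(e_7/e_6)^p = 1.7741e-10·(1.7113e-05)^2.0000 = 1.7741e-10·2.92855e-10 ≈ 5.196e-20.

5.2e-20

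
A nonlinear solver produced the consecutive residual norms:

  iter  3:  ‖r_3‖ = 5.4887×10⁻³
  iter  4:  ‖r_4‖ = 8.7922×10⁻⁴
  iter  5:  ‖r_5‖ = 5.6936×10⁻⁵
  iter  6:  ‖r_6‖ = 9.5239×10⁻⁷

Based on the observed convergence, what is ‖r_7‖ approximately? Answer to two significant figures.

2.1e-9

First estimate the order: p ≈ ln(‖r_6‖/‖r_5‖) / ln(‖r_5‖/‖r_4‖) = ln(9.5239×10⁻⁷/5.6936×10⁻⁵)/ln(5.6936×10⁻⁵/8.7922×10⁻⁴) = ln(0.0167274)/ln(0.0647574) ≈ 1.4945.
Then ‖r_7‖ ≈ ‖r_6‖·(‖r_6‖/‖r_5‖)^p = 9.5239×10⁻⁷·(0.0167274)^1.4945 = 9.5239×10⁻⁷·0.00221266 ≈ 2.107e-09.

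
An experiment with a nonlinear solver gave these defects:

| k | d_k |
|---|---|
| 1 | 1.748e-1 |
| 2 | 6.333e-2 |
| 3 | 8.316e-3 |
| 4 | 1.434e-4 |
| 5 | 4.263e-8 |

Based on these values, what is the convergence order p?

Consecutive ratios: d_5/d_4 = 4.263e-8/1.434e-4 = 0.00029728, d_4/d_3 = 1.434e-4/8.316e-3 = 0.0172439.
p ≈ ln(0.00029728)/ln(0.0172439) = -8.1208/-4.0603 ≈ 2.00.
So the convergence is quadratic (order 2).

2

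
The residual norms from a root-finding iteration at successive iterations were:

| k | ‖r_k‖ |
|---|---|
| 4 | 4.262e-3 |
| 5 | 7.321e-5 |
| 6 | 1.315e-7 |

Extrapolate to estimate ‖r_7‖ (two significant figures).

First estimate the order: p ≈ ln(‖r_6‖/‖r_5‖) / ln(‖r_5‖/‖r_4‖) = ln(1.315e-7/7.321e-5)/ln(7.321e-5/4.262e-3) = ln(0.0017962)/ln(0.0171774) ≈ 1.5556.
Then ‖r_7‖ ≈ ‖r_6‖·(‖r_6‖/‖r_5‖)^p = 1.315e-7·(0.0017962)^1.5556 = 1.315e-7·5.35641e-05 ≈ 7.044e-12.

7.0e-12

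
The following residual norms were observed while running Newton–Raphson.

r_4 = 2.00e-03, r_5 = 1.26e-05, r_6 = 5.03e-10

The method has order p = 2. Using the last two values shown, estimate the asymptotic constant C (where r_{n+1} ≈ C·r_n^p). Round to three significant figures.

3.17

C ≈ r_6 / r_5^2
  = 5.03e-10 / (1.26e-05)^2
  = 5.03e-10 / 1.5876e-10 ≈ 3.1683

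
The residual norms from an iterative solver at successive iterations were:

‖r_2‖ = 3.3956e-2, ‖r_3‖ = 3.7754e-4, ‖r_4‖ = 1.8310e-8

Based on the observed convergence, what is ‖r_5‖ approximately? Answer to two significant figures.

First estimate the order: p ≈ ln(‖r_4‖/‖r_3‖) / ln(‖r_3‖/‖r_2‖) = ln(1.8310e-8/3.7754e-4)/ln(3.7754e-4/3.3956e-2) = ln(4.84982e-05)/ln(0.0111185) ≈ 2.2080.
Then ‖r_5‖ ≈ ‖r_4‖·(‖r_4‖/‖r_3‖)^p = 1.8310e-8·(4.84982e-05)^2.2080 = 1.8310e-8·2.97908e-10 ≈ 5.455e-18.

5.5e-18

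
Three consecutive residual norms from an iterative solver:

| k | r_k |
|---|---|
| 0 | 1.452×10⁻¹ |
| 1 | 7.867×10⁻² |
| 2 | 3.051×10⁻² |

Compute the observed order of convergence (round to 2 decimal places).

1.55

p ≈ ln(r_2/r_1) / ln(r_1/r_0)
  = ln(3.051×10⁻²/7.867×10⁻²) / ln(7.867×10⁻²/1.452×10⁻¹)
  = ln(0.387823) / ln(0.541804)
  = -0.94721 / -0.61285 ≈ 1.54558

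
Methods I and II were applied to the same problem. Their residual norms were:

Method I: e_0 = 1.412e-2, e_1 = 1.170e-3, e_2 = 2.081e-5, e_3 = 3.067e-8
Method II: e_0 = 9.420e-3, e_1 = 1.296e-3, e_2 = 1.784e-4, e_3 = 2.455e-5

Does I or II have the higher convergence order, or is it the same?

I

Method I: p ≈ ln(3.067e-8/2.081e-5)/ln(2.081e-5/1.170e-3) ≈ 1.62.
Method II: p ≈ ln(2.455e-5/1.784e-4)/ln(1.784e-4/1.296e-3) ≈ 1.00.
Method I has the higher order (≈1.6 vs ≈1.0).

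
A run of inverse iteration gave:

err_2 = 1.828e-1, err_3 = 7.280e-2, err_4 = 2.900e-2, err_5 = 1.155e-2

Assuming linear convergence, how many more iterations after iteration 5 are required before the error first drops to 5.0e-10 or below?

Rate ρ ≈ err_5/err_4 = 1.155e-2/2.900e-2 = 0.3983.
After j more steps, err_{5+j} ≈ 1.155e-2·ρ^j; need ρ^j ≤ 5.0e-10/1.155e-2 = 4.329e-08.
j ≥ ln(4.329e-08)/ln(0.3983) = -16.9553/-0.92055 = 18.419.
So 19 more iterations are needed.

19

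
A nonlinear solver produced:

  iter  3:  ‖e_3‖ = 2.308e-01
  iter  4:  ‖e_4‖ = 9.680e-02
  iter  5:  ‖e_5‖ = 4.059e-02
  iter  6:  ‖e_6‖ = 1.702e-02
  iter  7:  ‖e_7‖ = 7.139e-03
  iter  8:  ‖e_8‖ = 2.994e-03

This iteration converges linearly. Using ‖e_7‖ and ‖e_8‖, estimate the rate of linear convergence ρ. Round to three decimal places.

0.419

ρ ≈ ‖e_8‖/‖e_7‖ = 2.994e-03/7.139e-03 = 0.41939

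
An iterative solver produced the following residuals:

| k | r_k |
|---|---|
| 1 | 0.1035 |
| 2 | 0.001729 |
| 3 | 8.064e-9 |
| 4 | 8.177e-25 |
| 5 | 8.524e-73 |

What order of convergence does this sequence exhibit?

3

Consecutive ratios: r_5/r_4 = 8.524e-73/8.177e-25 = 1.04244e-48, r_4/r_3 = 8.177e-25/8.064e-9 = 1.01401e-16.
p ≈ ln(1.04244e-48)/ln(1.01401e-16) = -110.4825/-36.8274 ≈ 3.00.
So the convergence is cubic (order 3).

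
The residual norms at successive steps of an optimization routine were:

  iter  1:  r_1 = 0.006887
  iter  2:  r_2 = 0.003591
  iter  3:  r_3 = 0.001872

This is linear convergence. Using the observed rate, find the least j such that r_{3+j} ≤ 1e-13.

37

Rate ρ ≈ r_3/r_2 = 0.001872/0.003591 = 0.5213.
After j more steps, r_{3+j} ≈ 0.001872·ρ^j; need ρ^j ≤ 1e-13/0.001872 = 5.34188e-11.
j ≥ ln(5.34188e-11)/ln(0.5213) = -23.6529/-0.65143 = 36.309.
So 37 more iterations are needed.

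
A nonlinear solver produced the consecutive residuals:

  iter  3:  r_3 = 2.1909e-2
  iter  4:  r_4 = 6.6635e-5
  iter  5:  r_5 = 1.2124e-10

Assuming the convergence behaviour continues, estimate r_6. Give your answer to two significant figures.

9.8e-24

First estimate the order: p ≈ ln(r_5/r_4) / ln(r_4/r_3) = ln(1.2124e-10/6.6635e-5)/ln(6.6635e-5/2.1909e-2) = ln(1.81946e-06)/ln(0.00304144) ≈ 2.2806.
Then r_6 ≈ r_5·(r_5/r_4)^p = 1.2124e-10·(1.81946e-06)^2.2806 = 1.2124e-10·8.11381e-14 ≈ 9.837e-24.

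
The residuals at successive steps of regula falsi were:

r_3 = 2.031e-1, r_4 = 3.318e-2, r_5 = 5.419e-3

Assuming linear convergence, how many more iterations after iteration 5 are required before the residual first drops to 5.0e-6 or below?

Rate ρ ≈ r_5/r_4 = 5.419e-3/3.318e-2 = 0.1633.
After j more steps, r_{5+j} ≈ 5.419e-3·ρ^j; need ρ^j ≤ 5.0e-6/5.419e-3 = 0.000922679.
j ≥ ln(0.000922679)/ln(0.1633) = -6.9882/-1.81217 = 3.856.
So 4 more iterations are needed.

4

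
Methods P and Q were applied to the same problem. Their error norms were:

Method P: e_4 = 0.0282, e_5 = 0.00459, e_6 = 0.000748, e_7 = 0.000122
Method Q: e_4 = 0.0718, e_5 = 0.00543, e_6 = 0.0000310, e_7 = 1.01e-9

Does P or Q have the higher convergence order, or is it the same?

Method P: p ≈ ln(0.000122/0.000748)/ln(0.000748/0.00459) ≈ 1.00.
Method Q: p ≈ ln(1.01e-9/0.0000310)/ln(0.0000310/0.00543) ≈ 2.00.
Method Q has the higher order (≈2.0 vs ≈1.0).

Q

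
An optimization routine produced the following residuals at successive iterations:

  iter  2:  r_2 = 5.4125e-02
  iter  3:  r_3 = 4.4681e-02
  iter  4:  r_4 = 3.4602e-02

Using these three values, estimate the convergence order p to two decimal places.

1.33

p ≈ ln(r_4/r_3) / ln(r_3/r_2)
  = ln(3.4602e-02/4.4681e-02) / ln(4.4681e-02/5.4125e-02)
  = ln(0.774423) / ln(0.825515)
  = -0.25564 / -0.19175 ≈ 1.33319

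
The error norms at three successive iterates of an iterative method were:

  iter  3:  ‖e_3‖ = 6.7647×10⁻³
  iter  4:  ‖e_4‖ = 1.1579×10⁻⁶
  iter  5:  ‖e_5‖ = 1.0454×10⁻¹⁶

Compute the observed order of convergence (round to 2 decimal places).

p ≈ ln(‖e_5‖/‖e_4‖) / ln(‖e_4‖/‖e_3‖)
  = ln(1.0454×10⁻¹⁶/1.1579×10⁻⁶) / ln(1.1579×10⁻⁶/6.7647×10⁻³)
  = ln(9.02841e-11) / ln(0.000171168)
  = -23.12806 / -8.67287 ≈ 2.66671

2.67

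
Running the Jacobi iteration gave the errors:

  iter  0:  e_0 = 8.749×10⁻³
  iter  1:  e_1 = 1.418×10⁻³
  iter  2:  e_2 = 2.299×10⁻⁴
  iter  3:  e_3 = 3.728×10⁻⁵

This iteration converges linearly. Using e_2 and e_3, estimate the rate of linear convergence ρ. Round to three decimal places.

0.162

ρ ≈ e_3/e_2 = 3.728×10⁻⁵/2.299×10⁻⁴ = 0.16216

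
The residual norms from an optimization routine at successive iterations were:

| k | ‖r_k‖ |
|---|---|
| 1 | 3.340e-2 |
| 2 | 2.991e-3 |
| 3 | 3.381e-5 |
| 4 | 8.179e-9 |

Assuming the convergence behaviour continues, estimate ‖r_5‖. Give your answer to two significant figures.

1.6e-15

First estimate the order: p ≈ ln(‖r_4‖/‖r_3‖) / ln(‖r_3‖/‖r_2‖) = ln(8.179e-9/3.381e-5)/ln(3.381e-5/2.991e-3) = ln(0.000241911)/ln(0.0113039) ≈ 1.8576.
Then ‖r_5‖ ≈ ‖r_4‖·(‖r_4‖/‖r_3‖)^p = 8.179e-9·(0.000241911)^1.8576 = 8.179e-9·1.91548e-07 ≈ 1.567e-15.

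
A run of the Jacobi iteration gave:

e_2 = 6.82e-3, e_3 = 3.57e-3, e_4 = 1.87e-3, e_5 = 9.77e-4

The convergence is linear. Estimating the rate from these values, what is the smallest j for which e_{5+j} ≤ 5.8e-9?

Rate ρ ≈ e_5/e_4 = 9.77e-4/1.87e-3 = 0.5225.
After j more steps, e_{5+j} ≈ 9.77e-4·ρ^j; need ρ^j ≤ 5.8e-9/9.77e-4 = 5.93654e-06.
j ≥ ln(5.93654e-06)/ln(0.5225) = -12.0344/-0.64913 = 18.539.
So 19 more iterations are needed.

19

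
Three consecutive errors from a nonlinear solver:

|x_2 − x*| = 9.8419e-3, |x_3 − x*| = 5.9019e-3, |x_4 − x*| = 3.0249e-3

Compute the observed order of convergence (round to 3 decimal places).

1.307

p ≈ ln(|x_4 − x*|/|x_3 − x*|) / ln(|x_3 − x*|/|x_2 − x*|)
  = ln(3.0249e-3/5.9019e-3) / ln(5.9019e-3/9.8419e-3)
  = ln(0.51253) / ln(0.599671)
  = -0.668396 / -0.511374 ≈ 1.307059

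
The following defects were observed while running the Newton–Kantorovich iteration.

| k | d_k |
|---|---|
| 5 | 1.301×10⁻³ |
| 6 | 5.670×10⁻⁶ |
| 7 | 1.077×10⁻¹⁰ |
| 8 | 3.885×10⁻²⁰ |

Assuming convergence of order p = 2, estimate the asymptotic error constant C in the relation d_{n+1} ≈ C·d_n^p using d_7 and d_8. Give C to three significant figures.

C ≈ d_8 / d_7^2
  = 3.885×10⁻²⁰ / (1.077×10⁻¹⁰)^2
  = 3.885×10⁻²⁰ / 1.15993e-20 ≈ 3.3493

3.35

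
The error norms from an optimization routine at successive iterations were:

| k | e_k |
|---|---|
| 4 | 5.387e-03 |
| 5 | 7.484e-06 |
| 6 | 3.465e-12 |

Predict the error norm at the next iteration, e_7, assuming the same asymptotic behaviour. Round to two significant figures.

First estimate the order: p ≈ ln(e_6/e_5) / ln(e_5/e_4) = ln(3.465e-12/7.484e-06)/ln(7.484e-06/5.387e-03) = ln(4.62988e-07)/ln(0.00138927) ≈ 2.2170.
Then e_7 ≈ e_6·(e_6/e_5)^p = 3.465e-12·(4.62988e-07)^2.2170 = 3.465e-12·9.04832e-15 ≈ 3.135e-26.

3.1e-26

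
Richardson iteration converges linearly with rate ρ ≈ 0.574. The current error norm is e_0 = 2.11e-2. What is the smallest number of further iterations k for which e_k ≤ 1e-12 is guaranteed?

After k steps, e_k ≈ 2.11e-2·0.574^k.
Need 0.574^k ≤ 1e-12/2.11e-2 = 4.73934e-11.
k ≥ ln(4.73934e-11)/ln(0.574) = -23.7725/-0.55513 = 42.823.
Smallest integer k = 43.

43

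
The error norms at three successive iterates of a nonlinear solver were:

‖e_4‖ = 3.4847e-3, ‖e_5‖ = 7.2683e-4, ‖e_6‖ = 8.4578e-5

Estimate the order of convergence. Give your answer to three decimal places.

p ≈ ln(‖e_6‖/‖e_5‖) / ln(‖e_5‖/‖e_4‖)
  = ln(8.4578e-5/7.2683e-4) / ln(7.2683e-4/3.4847e-3)
  = ln(0.116366) / ln(0.208577)
  = -2.151015 / -1.567447 ≈ 1.372305

1.372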